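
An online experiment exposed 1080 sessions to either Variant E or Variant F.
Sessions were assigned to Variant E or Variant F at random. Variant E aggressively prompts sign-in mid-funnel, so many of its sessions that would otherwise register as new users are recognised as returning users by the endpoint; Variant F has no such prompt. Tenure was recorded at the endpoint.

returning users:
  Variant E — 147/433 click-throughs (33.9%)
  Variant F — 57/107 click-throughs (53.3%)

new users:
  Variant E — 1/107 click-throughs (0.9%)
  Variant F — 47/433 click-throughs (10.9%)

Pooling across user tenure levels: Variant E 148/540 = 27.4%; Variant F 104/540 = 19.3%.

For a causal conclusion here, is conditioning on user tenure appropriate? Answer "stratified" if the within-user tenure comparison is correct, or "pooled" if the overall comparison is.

User tenure is downstream of the variant. One should not condition on a consequence of treatment, so the overall rates are the right comparison.
Pooled: Variant E 27.4% vs Variant F 19.3%; Variant E is higher overall.

pooled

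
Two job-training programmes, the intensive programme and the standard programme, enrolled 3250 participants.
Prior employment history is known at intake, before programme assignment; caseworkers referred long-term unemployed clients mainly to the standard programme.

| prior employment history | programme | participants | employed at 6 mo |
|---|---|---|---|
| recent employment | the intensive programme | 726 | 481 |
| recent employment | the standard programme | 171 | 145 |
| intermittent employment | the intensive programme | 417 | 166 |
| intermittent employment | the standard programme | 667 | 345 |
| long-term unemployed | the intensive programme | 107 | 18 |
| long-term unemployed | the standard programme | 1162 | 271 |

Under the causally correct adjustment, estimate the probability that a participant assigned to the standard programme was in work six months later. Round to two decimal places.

Prior employment history satisfies the back-door criterion: it is not a descendant of the programme, and it blocks the spurious path from programme to outcome. Adjusting for it (i.e., using the within-prior employment history rates) gives the causal effect.
Standardising the standard programme to the population prior employment history mix: 0.276·145/171 + 0.334·345/667 + 0.390·271/1162 = 0.498.

0.50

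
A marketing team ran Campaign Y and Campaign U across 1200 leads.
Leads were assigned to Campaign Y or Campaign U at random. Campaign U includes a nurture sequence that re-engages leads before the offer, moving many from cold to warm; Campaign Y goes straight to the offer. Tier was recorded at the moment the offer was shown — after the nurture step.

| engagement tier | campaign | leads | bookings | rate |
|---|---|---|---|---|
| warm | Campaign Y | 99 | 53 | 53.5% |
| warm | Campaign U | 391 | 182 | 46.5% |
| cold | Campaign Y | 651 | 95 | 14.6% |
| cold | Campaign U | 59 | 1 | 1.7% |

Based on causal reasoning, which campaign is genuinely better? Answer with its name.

Campaign U

Campaign Y is higher inside every engagement tier stratum but Campaign U is higher in aggregate. Whether to stratify depends on how engagement tier relates to the campaign.
Engagement tier is downstream of the campaign. One should not condition on a consequence of treatment, so the overall rates are the right comparison.
Pooled: Campaign Y 19.7% vs Campaign U 40.7%; Campaign U is higher overall.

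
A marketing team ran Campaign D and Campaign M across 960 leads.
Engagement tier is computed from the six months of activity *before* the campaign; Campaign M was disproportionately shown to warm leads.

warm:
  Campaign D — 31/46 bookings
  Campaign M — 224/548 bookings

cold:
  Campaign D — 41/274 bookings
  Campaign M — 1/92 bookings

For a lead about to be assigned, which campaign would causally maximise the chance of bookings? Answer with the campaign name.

Since engagement tier is a pre-existing factor (not a product of the campaign) and it affects the outcome on its own, it is a confounder. The stratified rates, not the pooled rate, identify the causal effect.
Within each level — warm: 67.4% vs 40.9%; cold: 15.0% vs 1.1% — Campaign D is higher every time.

Campaign D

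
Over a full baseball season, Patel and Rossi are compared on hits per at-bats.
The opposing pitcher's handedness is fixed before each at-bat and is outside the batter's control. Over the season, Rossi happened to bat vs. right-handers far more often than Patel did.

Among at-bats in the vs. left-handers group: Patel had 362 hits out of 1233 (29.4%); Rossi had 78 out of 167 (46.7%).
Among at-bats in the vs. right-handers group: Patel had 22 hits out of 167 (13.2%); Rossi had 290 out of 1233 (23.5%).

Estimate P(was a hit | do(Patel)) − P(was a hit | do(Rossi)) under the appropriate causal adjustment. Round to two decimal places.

-0.14

Within every pitcher handedness level Rossi has the higher rate, yet pooled Patel does — Simpson's reversal.
Pitcher handedness is set before the player has any effect — it is not caused by the player — and it independently drives the outcome. That makes it a confounder, so the causal comparison is within pitcher handedness levels.
Adjusting over the population distribution of pitcher handedness: 0.500·(0.294−0.467) + 0.500·(0.132−0.235) = -0.138.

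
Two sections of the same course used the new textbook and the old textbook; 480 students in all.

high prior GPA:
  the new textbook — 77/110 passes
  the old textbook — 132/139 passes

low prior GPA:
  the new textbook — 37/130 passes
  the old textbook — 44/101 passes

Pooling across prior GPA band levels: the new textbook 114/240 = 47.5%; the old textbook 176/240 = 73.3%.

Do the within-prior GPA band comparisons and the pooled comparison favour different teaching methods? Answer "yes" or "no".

no

Within each prior GPA band level (high prior GPA 70.0% vs 95.0%; low prior GPA 28.5% vs 43.6%), the old textbook has the higher rate every time. Pooled: 47.5% vs 73.3% — the old textbook has the higher rate overall. They agree.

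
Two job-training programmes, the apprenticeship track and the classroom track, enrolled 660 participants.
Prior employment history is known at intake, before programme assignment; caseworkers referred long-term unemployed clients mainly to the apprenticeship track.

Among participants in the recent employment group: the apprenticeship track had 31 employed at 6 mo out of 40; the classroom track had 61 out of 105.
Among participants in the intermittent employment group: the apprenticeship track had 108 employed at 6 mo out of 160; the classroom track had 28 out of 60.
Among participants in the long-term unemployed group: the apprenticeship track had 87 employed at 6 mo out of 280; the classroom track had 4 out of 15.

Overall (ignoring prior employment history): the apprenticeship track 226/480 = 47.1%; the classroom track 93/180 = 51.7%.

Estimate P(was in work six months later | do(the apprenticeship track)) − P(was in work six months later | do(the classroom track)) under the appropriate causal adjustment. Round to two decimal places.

Within every prior employment history level the apprenticeship track has the higher rate, yet pooled the classroom track does — Simpson's reversal.
Nothing the programme does changes prior employment history; the imbalance is an allocation artefact. With prior employment history also predicting the outcome, the pooled figure is confounded, and the within-stratum comparison is the causal one.
Adjusting over the population distribution of prior employment history: 0.220·(0.775−0.581) + 0.333·(0.675−0.467) + 0.447·(0.311−0.267) = +0.132.

+0.13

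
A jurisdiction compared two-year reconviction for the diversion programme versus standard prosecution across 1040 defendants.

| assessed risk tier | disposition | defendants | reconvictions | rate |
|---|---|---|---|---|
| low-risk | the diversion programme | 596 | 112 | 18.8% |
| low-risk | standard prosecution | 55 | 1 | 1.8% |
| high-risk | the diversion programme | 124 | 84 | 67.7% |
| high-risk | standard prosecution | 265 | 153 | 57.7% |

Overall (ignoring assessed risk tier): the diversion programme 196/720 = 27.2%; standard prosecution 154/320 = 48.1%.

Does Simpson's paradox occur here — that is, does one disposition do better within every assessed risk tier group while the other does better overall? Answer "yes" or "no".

Within each assessed risk tier level (low-risk 18.8% vs 1.8%; high-risk 67.7% vs 57.7%), standard prosecution has the lower rate every time. Pooled: 27.2% vs 48.1% — the diversion programme has the lower rate overall. The two comparisons disagree.

yes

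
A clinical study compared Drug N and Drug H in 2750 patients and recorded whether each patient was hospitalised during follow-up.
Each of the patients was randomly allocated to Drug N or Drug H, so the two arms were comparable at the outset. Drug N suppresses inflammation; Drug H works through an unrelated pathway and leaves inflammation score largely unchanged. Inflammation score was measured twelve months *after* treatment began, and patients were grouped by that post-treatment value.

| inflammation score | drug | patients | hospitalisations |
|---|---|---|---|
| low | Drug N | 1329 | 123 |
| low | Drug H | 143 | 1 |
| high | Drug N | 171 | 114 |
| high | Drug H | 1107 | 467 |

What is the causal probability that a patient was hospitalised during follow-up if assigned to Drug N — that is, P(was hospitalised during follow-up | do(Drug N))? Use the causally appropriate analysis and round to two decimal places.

0.16

The stratified and pooled comparisons disagree (Drug H wins within each inflammation score; Drug N wins overall), so the answer turns on the causal role of inflammation score.
Inflammation score is recorded after the drug and is itself shifted by it — it sits on the causal path from drug to outcome. Conditioning on a mediator would strip out part of the effect we want; the pooled comparison gives the total causal effect.
So P(outcome | do(Drug N)) is just the pooled rate for Drug N: 237/1500 = 0.158.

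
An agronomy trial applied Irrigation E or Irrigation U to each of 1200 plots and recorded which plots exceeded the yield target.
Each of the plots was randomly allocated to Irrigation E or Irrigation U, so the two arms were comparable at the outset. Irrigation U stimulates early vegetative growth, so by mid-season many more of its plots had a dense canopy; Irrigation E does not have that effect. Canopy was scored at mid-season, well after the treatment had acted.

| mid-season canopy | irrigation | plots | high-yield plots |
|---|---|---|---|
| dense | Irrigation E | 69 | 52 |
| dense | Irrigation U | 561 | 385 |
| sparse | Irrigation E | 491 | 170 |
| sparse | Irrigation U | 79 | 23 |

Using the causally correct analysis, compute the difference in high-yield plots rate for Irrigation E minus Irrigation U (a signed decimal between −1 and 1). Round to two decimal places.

The mid-season canopy-specific comparison favours Irrigation E throughout, but the pooled figures favour Irrigation U. The question is whether to condition on mid-season canopy.
The distribution of mid-season canopy is itself part of what the irrigation does — it is an intermediate outcome. Holding it fixed would remove that part of the effect; the total effect is the pooled difference.
The causal difference is the pooled difference: 0.396 − 0.637 = -0.241.

-0.24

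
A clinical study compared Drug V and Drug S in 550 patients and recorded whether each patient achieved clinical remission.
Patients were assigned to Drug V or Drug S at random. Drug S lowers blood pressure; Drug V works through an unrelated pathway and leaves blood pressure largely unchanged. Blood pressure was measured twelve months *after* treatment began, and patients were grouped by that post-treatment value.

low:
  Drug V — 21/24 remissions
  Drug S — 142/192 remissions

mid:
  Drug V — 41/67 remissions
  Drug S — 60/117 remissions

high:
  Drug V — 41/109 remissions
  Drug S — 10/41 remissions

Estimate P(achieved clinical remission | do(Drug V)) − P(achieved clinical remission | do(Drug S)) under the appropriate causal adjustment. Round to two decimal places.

The stratified and pooled comparisons disagree (Drug V wins within each blood pressure; Drug S wins overall), so the answer turns on the causal role of blood pressure.
Because the drug influences blood pressure, blood pressure is a post-treatment mediator, not a confounder. Stratifying on it would bias the estimate; the causal effect is the crude pooled difference.
The causal difference is the pooled difference: 0.515 − 0.606 = -0.091.

-0.09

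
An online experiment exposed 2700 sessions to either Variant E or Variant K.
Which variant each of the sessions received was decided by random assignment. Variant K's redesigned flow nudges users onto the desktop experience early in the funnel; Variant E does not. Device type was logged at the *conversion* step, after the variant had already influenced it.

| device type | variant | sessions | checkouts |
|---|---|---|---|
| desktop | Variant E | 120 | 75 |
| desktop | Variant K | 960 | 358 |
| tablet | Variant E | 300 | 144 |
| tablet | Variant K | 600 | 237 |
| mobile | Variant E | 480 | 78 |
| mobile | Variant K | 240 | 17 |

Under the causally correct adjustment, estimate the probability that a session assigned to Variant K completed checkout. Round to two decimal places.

0.34

Device type is downstream of the variant. One should not condition on a consequence of treatment, so the overall rates are the right comparison.
So P(outcome | do(Variant K)) is just the pooled rate for Variant K: 612/1800 = 0.340.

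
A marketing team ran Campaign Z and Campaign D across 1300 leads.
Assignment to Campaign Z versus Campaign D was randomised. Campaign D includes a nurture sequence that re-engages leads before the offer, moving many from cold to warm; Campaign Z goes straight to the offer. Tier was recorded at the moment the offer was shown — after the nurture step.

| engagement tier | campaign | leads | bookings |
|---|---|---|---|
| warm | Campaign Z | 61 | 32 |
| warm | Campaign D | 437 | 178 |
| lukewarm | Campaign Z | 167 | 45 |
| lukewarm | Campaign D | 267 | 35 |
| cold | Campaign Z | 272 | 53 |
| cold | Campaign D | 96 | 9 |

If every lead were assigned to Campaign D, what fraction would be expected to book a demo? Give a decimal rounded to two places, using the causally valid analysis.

0.28

Campaign Z is higher inside every engagement tier stratum but Campaign D is higher in aggregate. Whether to stratify depends on how engagement tier relates to the campaign.
Because the campaign influences engagement tier, engagement tier is a post-treatment mediator, not a confounder. Stratifying on it would bias the estimate; the causal effect is the crude pooled difference.
So P(outcome | do(Campaign D)) is just the pooled rate for Campaign D: 222/800 = 0.278.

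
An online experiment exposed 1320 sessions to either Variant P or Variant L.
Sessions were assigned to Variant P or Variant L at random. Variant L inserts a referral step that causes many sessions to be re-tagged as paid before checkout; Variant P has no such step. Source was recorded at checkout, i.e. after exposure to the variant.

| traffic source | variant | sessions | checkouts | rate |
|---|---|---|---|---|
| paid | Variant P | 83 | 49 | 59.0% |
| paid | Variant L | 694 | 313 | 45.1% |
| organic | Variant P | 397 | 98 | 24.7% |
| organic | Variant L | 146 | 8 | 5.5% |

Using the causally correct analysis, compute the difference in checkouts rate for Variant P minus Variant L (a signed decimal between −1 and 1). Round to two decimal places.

Variant P is higher inside every traffic source stratum but Variant L is higher in aggregate. Whether to stratify depends on how traffic source relates to the variant.
The distribution of traffic source is itself part of what the variant does — it is an intermediate outcome. Holding it fixed would remove that part of the effect; the total effect is the pooled difference.
The causal difference is the pooled difference: 0.306 − 0.382 = -0.076.

-0.08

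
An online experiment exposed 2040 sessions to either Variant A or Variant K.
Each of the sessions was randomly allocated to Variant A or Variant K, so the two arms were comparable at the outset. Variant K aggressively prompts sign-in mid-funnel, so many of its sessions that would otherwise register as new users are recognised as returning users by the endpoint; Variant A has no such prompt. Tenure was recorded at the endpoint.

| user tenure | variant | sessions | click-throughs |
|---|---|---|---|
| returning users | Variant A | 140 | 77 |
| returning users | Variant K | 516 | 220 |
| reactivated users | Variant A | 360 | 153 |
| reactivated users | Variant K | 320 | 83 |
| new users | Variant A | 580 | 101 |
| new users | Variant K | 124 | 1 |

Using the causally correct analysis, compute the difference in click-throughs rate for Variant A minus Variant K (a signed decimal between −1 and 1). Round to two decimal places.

-0.01

User tenure here is a post-treatment variable shaped by the variant; conditioning on it would introduce bias rather than remove it. The overall comparison is the causal one.
The causal difference is the pooled difference: 0.306 − 0.317 = -0.010.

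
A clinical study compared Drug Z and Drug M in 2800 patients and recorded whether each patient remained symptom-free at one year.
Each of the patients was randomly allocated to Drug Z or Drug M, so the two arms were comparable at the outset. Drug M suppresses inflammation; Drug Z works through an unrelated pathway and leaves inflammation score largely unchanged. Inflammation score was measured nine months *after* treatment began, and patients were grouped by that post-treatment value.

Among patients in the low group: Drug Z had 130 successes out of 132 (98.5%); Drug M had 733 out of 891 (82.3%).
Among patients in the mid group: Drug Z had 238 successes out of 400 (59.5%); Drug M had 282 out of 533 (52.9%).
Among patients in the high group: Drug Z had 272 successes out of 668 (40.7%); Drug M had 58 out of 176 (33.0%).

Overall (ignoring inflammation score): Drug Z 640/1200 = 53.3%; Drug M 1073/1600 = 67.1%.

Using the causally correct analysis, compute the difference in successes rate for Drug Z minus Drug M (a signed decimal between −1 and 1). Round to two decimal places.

The stratified and pooled comparisons disagree (Drug Z wins within each inflammation score; Drug M wins overall), so the answer turns on the causal role of inflammation score.
Stratifying would compare drugs among patients the drugs themselves sorted into inflammation score groups — a form of selection on an intermediate. The unconditioned pooled rates give the total causal effect.
The causal difference is the pooled difference: 0.533 − 0.671 = -0.137.

-0.14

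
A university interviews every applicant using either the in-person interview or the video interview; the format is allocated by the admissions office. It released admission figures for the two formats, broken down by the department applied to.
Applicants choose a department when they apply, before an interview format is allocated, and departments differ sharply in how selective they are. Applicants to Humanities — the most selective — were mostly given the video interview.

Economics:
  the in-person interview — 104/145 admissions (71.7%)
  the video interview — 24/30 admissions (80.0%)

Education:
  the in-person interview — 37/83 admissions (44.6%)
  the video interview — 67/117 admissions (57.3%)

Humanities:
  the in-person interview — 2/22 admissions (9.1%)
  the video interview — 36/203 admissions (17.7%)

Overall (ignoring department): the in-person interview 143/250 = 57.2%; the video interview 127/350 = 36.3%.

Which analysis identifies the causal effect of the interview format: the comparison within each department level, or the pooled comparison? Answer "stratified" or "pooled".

Since department is a pre-existing factor (not a product of the interview format) and it affects the outcome on its own, it is a confounder. The stratified rates, not the pooled rate, identify the causal effect.
Within each level — Economics: 71.7% vs 80.0%; Education: 44.6% vs 57.3%; Humanities: 9.1% vs 17.7% — the video interview is higher every time.

stratified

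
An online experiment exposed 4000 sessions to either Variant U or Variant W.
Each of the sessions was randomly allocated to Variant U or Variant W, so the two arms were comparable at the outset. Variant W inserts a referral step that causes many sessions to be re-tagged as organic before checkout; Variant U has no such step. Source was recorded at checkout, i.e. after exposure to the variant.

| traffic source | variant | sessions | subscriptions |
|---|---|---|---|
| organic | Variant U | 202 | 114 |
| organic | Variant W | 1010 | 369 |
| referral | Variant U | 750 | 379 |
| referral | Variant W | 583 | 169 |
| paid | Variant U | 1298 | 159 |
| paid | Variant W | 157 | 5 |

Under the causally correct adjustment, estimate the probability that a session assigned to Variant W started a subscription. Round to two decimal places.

Traffic source is downstream of the variant. One should not condition on a consequence of treatment, so the overall rates are the right comparison.
So P(outcome | do(Variant W)) is just the pooled rate for Variant W: 543/1750 = 0.310.

0.31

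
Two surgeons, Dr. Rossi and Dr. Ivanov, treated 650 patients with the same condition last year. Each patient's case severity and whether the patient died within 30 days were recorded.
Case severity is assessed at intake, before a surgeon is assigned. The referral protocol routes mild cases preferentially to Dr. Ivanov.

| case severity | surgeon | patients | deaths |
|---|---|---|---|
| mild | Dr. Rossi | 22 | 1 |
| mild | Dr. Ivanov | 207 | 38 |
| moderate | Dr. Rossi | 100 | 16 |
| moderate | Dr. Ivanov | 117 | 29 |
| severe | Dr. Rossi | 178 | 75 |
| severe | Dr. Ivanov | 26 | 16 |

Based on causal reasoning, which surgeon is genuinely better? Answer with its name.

Dr. Rossi

Since case severity is a pre-existing factor (not a product of the surgeon) and it affects the outcome on its own, it is a confounder. The stratified rates, not the pooled rate, identify the causal effect.
Within each level — mild: 4.5% vs 18.4%; moderate: 16.0% vs 24.8%; severe: 42.1% vs 61.5% — Dr. Rossi is lower every time.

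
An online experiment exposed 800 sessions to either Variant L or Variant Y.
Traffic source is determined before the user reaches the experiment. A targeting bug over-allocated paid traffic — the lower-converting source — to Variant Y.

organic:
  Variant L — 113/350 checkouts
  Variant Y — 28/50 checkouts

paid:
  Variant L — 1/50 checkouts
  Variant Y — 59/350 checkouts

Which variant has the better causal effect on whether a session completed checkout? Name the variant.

The traffic source-specific comparison favours Variant Y throughout, but the pooled figures favour Variant L. The question is whether to condition on traffic source.
Traffic source is set before the variant has any effect — it is not caused by the variant — and it independently drives the outcome. That makes it a confounder, so the causal comparison is within traffic source levels.
Within each level — organic: 32.3% vs 56.0%; paid: 2.0% vs 16.9% — Variant Y is higher every time.

Variant Y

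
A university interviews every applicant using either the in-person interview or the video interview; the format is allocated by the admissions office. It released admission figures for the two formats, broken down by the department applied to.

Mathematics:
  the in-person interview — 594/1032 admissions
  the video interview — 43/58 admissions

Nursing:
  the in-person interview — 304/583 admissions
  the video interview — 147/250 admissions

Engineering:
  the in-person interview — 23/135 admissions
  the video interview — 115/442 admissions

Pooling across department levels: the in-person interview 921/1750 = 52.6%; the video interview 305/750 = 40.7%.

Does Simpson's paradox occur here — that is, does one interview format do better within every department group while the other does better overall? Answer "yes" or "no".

Within each department level (Mathematics 57.6% vs 74.1%; Nursing 52.1% vs 58.8%; Engineering 17.0% vs 26.0%), the video interview has the higher rate every time. Pooled: 52.6% vs 40.7% — the in-person interview has the higher rate overall. The two comparisons disagree.

yes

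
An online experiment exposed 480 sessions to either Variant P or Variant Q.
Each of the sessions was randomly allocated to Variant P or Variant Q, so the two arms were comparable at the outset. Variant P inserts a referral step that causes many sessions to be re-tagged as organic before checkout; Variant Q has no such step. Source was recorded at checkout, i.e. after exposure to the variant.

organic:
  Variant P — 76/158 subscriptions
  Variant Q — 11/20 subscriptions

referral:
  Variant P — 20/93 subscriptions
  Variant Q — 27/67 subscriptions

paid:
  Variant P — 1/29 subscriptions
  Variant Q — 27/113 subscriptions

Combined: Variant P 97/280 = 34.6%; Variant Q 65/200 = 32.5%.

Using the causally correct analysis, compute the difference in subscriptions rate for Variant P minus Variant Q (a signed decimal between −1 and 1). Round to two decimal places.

+0.02

The distribution of traffic source is itself part of what the variant does — it is an intermediate outcome. Holding it fixed would remove that part of the effect; the total effect is the pooled difference.
The causal difference is the pooled difference: 0.346 − 0.325 = +0.021.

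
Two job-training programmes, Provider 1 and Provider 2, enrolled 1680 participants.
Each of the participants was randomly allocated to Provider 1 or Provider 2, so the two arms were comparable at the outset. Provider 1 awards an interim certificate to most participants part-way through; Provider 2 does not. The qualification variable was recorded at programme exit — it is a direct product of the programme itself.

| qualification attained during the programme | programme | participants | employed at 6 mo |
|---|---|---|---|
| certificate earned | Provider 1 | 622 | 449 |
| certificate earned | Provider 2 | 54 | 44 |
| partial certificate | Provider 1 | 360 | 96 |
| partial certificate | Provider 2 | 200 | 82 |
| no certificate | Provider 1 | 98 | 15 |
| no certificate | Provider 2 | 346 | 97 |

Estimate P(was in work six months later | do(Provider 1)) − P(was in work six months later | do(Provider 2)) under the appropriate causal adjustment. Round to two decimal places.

Because the programme influences qualification attained during the programme, qualification attained during the programme is a post-treatment mediator, not a confounder. Stratifying on it would bias the estimate; the causal effect is the crude pooled difference.
The causal difference is the pooled difference: 0.519 − 0.372 = +0.147.

+0.15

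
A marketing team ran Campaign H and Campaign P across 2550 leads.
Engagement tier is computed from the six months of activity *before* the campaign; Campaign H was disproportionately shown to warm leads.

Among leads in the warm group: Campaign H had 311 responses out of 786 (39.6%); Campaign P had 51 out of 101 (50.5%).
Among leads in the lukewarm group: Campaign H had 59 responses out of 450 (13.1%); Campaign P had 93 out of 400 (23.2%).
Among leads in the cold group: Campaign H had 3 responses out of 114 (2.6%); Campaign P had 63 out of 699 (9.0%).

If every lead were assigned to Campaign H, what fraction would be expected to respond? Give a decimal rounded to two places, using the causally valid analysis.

Here engagement tier is a common cause — it drives both which campaign a case falls under and the outcome. The crude comparison mixes populations; the stratum-specific rates are the causally relevant ones.
Standardising Campaign H to the population engagement tier mix: 0.348·311/786 + 0.333·59/450 + 0.319·3/114 = 0.190.

0.19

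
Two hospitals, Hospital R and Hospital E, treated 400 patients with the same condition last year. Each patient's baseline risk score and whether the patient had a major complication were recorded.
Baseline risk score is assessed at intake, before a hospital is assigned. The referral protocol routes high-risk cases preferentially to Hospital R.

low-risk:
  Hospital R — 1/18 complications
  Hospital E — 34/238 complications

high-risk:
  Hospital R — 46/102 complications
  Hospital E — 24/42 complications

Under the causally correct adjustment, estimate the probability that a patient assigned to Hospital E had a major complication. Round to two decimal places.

0.30

Within every baseline risk score level Hospital R has the lower rate, yet pooled Hospital E does — Simpson's reversal.
Here baseline risk score is a common cause — it drives both which hospital a case falls under and the outcome. The crude comparison mixes populations; the stratum-specific rates are the causally relevant ones.
Standardising Hospital E to the population baseline risk score mix: 0.640·34/238 + 0.360·24/42 = 0.297.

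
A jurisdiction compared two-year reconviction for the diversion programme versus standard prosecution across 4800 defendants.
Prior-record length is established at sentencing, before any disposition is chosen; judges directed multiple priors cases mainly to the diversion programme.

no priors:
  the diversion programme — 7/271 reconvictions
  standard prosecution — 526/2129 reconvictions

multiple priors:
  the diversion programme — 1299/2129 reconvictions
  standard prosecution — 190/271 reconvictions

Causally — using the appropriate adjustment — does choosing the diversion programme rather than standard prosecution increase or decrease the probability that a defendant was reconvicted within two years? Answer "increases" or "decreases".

the diversion programme is lower inside every prior-record length stratum but standard prosecution is lower in aggregate. Whether to stratify depends on how prior-record length relates to the disposition.
Here prior-record length is a common cause — it drives both which disposition a case falls under and the outcome. The crude comparison mixes populations; the stratum-specific rates are the causally relevant ones.
Within each level — no priors: 2.6% vs 24.7%; multiple priors: 61.0% vs 70.1% — the diversion programme is lower every time.

decreases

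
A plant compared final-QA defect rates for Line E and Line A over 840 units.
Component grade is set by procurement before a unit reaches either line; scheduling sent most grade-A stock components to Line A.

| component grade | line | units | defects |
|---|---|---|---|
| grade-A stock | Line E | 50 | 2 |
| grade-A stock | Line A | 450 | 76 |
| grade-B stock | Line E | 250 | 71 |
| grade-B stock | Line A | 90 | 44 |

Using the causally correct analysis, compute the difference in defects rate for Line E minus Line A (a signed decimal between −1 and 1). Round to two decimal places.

-0.16

Within every component grade level Line E has the lower rate, yet pooled Line A does — Simpson's reversal.
The imbalance in component grade arose from how units were allocated, not from anything the line did; and component grade independently affects the outcome. The pooled gap is confounded — condition on component grade.
Adjusting over the population distribution of component grade: 0.595·(0.040−0.169) + 0.405·(0.284−0.489) = -0.160.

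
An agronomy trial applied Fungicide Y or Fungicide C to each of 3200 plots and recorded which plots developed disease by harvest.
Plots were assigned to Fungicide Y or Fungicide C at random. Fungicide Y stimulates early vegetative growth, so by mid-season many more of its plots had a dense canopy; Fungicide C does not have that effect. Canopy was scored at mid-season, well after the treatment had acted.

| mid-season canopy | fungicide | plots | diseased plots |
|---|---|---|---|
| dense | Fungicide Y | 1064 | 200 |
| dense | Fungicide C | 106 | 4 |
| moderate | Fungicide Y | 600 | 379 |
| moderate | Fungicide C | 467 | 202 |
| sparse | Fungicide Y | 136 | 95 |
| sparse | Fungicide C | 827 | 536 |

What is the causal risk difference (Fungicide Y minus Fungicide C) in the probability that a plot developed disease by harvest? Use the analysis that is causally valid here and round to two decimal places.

The mid-season canopy-specific comparison favours Fungicide C throughout, but the pooled figures favour Fungicide Y. The question is whether to condition on mid-season canopy.
Because the fungicide influences mid-season canopy, mid-season canopy is a post-treatment mediator, not a confounder. Stratifying on it would bias the estimate; the causal effect is the crude pooled difference.
The causal difference is the pooled difference: 0.374 − 0.530 = -0.156.

-0.16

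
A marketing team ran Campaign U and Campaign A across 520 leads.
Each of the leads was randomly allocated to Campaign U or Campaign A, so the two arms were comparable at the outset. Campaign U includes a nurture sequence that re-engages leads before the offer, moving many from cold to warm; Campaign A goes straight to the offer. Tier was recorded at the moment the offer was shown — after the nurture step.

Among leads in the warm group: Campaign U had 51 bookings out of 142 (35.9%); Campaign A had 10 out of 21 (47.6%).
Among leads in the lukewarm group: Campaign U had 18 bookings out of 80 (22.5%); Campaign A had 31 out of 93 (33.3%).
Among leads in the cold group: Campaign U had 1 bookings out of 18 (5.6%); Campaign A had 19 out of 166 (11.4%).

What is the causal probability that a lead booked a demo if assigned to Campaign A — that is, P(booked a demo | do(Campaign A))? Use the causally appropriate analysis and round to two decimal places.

Engagement tier lies on the pathway campaign → engagement tier → outcome, so adjusting for it blocks the indirect effect. For the total causal effect of campaign, use the unadjusted pooled rates.
So P(outcome | do(Campaign A)) is just the pooled rate for Campaign A: 60/280 = 0.214.

0.21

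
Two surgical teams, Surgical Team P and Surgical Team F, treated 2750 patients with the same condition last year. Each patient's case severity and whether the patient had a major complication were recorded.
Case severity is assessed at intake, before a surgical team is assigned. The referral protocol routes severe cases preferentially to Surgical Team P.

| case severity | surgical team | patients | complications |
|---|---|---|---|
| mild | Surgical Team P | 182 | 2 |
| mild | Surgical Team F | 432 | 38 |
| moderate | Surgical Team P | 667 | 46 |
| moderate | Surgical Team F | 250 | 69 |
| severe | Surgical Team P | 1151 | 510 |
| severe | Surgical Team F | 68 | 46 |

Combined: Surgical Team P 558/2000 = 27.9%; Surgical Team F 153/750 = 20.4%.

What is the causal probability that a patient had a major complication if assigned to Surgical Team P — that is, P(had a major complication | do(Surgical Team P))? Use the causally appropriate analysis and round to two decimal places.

Case severity differs across surgical teams for reasons unrelated to any effect of the surgical team itself, and it separately predicts the outcome — a classic confounder. We must compare within case severity levels.
Standardising Surgical Team P to the population case severity mix: 0.223·2/182 + 0.333·46/667 + 0.443·510/1151 = 0.222.

0.22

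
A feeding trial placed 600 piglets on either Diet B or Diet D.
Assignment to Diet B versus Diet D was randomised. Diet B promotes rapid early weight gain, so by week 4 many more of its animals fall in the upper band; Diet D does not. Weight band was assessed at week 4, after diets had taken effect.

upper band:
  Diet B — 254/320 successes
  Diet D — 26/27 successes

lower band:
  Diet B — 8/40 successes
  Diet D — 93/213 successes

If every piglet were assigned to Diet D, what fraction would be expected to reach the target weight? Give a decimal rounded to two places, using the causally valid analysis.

Within every week-4 weight band level Diet D has the higher rate, yet pooled Diet B does — Simpson's reversal.
Stratifying would compare diets among piglets the diets themselves sorted into week-4 weight band groups — a form of selection on an intermediate. The unconditioned pooled rates give the total causal effect.
So P(outcome | do(Diet D)) is just the pooled rate for Diet D: 119/240 = 0.496.

0.50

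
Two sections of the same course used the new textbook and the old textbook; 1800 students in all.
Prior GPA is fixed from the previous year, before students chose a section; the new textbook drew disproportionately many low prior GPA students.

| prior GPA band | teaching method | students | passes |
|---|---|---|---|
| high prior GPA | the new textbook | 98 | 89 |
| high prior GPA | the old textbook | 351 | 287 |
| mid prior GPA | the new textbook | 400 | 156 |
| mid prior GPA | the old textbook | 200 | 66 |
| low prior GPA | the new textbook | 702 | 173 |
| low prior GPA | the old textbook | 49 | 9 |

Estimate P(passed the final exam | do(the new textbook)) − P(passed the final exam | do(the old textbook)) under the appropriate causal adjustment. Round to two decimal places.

+0.07

Prior GPA band differs across teaching methods for reasons unrelated to any effect of the teaching method itself, and it separately predicts the outcome — a classic confounder. We must compare within prior GPA band levels.
Adjusting over the population distribution of prior GPA band: 0.249·(0.908−0.818) + 0.333·(0.390−0.330) + 0.417·(0.246−0.184) = +0.069.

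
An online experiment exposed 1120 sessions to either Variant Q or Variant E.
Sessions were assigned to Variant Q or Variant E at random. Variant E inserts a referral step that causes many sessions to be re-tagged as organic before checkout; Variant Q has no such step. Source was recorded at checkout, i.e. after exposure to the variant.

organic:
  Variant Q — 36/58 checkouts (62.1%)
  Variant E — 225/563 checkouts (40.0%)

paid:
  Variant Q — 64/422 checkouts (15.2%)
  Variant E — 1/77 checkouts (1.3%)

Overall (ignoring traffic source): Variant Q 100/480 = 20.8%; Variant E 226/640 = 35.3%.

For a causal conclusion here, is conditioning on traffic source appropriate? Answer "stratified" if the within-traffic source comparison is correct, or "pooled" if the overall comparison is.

pooled

Because the variant influences traffic source, traffic source is a post-treatment mediator, not a confounder. Stratifying on it would bias the estimate; the causal effect is the crude pooled difference.
Pooled: Variant Q 20.8% vs Variant E 35.3%; Variant E is higher overall.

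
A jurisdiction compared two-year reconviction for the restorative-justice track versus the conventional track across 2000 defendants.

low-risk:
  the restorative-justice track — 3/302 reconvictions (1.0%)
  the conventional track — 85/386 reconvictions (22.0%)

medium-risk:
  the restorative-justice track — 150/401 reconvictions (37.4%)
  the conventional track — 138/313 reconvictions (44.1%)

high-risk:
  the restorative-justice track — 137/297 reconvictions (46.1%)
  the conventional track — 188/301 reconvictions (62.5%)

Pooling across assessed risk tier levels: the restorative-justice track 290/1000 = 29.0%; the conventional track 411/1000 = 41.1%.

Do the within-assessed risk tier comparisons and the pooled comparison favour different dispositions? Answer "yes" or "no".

no

Within each assessed risk tier level (low-risk 1.0% vs 22.0%; medium-risk 37.4% vs 44.1%; high-risk 46.1% vs 62.5%), the restorative-justice track has the lower rate every time. Pooled: 29.0% vs 41.1% — the restorative-justice track has the lower rate overall. They agree.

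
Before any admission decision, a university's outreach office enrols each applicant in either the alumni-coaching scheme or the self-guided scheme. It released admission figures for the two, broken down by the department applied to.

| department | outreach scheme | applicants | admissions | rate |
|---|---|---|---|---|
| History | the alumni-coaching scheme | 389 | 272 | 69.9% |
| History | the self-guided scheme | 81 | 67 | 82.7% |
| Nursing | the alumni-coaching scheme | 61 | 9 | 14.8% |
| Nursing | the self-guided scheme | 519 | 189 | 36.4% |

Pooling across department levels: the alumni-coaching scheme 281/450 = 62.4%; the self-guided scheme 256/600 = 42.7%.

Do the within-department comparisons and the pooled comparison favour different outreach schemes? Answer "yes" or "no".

yes

Within each department level (History 69.9% vs 82.7%; Nursing 14.8% vs 36.4%), the self-guided scheme has the higher rate every time. Pooled: 62.4% vs 42.7% — the alumni-coaching scheme has the higher rate overall. The two comparisons disagree.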